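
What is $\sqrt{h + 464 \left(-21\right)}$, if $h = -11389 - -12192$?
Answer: $i \sqrt{8941} \approx 94.557 i$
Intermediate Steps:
$h = 803$ ($h = -11389 + 12192 = 803$)
$\sqrt{h + 464 \left(-21\right)} = \sqrt{803 + 464 \left(-21\right)} = \sqrt{803 - 9744} = \sqrt{-8941} = i \sqrt{8941}$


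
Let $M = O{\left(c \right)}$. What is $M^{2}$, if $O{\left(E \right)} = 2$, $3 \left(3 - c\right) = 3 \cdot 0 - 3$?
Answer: $4$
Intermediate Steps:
$c = 4$ ($c = 3 - \frac{3 \cdot 0 - 3}{3} = 3 - \frac{0 - 3}{3} = 3 - -1 = 3 + 1 = 4$)
$M = 2$
$M^{2} = 2^{2} = 4$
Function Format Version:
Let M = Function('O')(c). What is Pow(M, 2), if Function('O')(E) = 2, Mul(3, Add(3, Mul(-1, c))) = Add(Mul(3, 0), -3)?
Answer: 4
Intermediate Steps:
c = 4 (c = Add(3, Mul(Rational(-1, 3), Add(Mul(3, 0), -3))) = Add(3, Mul(Rational(-1, 3), Add(0, -3))) = Add(3, Mul(Rational(-1, 3), -3)) = Add(3, 1) = 4)
M = 2
Pow(M, 2) = Pow(2, 2) = 4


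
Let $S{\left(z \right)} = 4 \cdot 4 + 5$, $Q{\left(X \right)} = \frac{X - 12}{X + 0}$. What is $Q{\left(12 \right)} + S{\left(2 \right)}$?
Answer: $21$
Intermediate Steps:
$Q{\left(X \right)} = \frac{-12 + X}{X}$
$S{\left(z \right)} = 21$ ($S{\left(z \right)} = 16 + 5 = 21$)
$Q{\left(12 \right)} + S{\left(2 \right)} = \frac{-12 + 12}{12} + 21 = \frac{1}{12} \cdot 0 + 21 = 0 + 21 = 21$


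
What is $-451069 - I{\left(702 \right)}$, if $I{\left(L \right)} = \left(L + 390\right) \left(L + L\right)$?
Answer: $-1984237$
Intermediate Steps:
$I{\left(L \right)} = 2 L \left(390 + L\right)$ ($I{\left(L \right)} = \left(390 + L\right) 2 L = 2 L \left(390 + L\right)$)
$-451069 - I{\left(702 \right)} = -451069 - 2 \cdot 702 \left(390 + 702\right) = -451069 - 2 \cdot 702 \cdot 1092 = -451069 - 1533168 = -1984237$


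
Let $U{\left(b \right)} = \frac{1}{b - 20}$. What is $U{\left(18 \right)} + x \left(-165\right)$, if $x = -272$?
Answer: $\frac{89759}{2} \approx 44880.0$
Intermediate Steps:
$U{\left(b \right)} = \frac{1}{-20 + b}$
$U{\left(18 \right)} + x \left(-165\right) = \frac{1}{-20 + 18} - -44880 = \frac{1}{-2} + 44880 = - \frac{1}{2} + 44880 = \frac{89759}{2}$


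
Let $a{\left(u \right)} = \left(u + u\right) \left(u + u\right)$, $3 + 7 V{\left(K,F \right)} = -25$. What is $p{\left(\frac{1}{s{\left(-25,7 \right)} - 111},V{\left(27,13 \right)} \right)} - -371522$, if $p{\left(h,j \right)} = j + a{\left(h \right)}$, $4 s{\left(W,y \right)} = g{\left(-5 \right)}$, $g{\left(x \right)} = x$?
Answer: $\frac{74898400382}{201601} \approx 3.7152 \cdot 10^{5}$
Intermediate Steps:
$V{\left(K,F \right)} = -4$ ($V{\left(K,F \right)} = - \frac{3}{7} + \frac{1}{7} \left(-25\right) = - \frac{3}{7} - \frac{25}{7} = -4$)
$a{\left(u \right)} = 4 u^{2}$ ($a{\left(u \right)} = 2 u 2 u = 4 u^{2}$)
$s{\left(W,y \right)} = - \frac{5}{4}$ ($s{\left(W,y \right)} = \frac{1}{4} \left(-5\right) = - \frac{5}{4}$)
$p{\left(h,j \right)} = j + 4 h^{2}$
$p{\left(\frac{1}{s{\left(-25,7 \right)} - 111},V{\left(27,13 \right)} \right)} - -371522 = \left(-4 + 4 \left(\frac{1}{- \frac{5}{4} - 111}\right)^{2}\right) - -371522 = \left(-4 + 4 \left(\frac{1}{- \frac{449}{4}}\right)^{2}\right) + 371522 = \left(-4 + 4 \left(- \frac{4}{449}\right)^{2}\right) + 371522 = \left(-4 + 4 \cdot \frac{16}{201601}\right) + 371522 = \left(-4 + \frac{64}{201601}\right) + 371522 = - \frac{806340}{201601} + 371522 = \frac{74898400382}{201601}$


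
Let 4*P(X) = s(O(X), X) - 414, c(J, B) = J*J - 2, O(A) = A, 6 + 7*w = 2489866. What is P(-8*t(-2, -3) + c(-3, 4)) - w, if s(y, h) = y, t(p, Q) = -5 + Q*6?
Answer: -9961001/28 ≈ -3.5575e+5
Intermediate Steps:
w = 2489860/7 (w = -6/7 + (⅐)*2489866 = -6/7 + 2489866/7 = 2489860/7 ≈ 3.5569e+5)
t(p, Q) = -5 + 6*Q
c(J, B) = -2 + J² (c(J, B) = J² - 2 = -2 + J²)
P(X) = -207/2 + X/4 (P(X) = (X - 414)/4 = (-414 + X)/4 = -207/2 + X/4)
P(-8*t(-2, -3) + c(-3, 4)) - w = (-207/2 + (-8*(-5 + 6*(-3)) + (-2 + (-3)²))/4) - 1*2489860/7 = (-207/2 + (-8*(-5 - 18) + (-2 + 9))/4) - 2489860/7 = (-207/2 + (-8*(-23) + 7)/4) - 2489860/7 = (-207/2 + (184 + 7)/4) - 2489860/7 = (-207/2 + (¼)*191) - 2489860/7 = (-207/2 + 191/4) - 2489860/7 = -223/4 - 2489860/7 = -9961001/28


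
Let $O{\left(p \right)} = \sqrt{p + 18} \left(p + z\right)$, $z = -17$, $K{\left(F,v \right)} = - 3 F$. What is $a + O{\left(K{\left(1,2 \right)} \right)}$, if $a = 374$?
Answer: $374 - 20 \sqrt{15} \approx 296.54$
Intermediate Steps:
$O{\left(p \right)} = \sqrt{18 + p} \left(-17 + p\right)$ ($O{\left(p \right)} = \sqrt{p + 18} \left(p - 17\right) = \sqrt{18 + p} \left(-17 + p\right)$)
$a + O{\left(K{\left(1,2 \right)} \right)} = 374 + \sqrt{18 - 3} \left(-17 - 3\right) = 374 + \sqrt{15} \left(-20\right) = 374 - 20 \sqrt{15}$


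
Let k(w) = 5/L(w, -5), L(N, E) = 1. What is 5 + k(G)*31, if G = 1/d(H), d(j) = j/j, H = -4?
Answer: 160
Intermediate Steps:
d(j) = 1
G = 1 (G = 1/1 = 1)
k(w) = 5 (k(w) = 5/1 = 5*1 = 5)
5 + k(G)*31 = 5 + 5*31 = 5 + 155 = 160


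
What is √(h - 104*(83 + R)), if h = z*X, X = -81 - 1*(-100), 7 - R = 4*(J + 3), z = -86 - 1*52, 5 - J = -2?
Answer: I*√7822 ≈ 88.442*I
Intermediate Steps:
J = 7 (J = 5 - 1*(-2) = 5 + 2 = 7)
z = -138 (z = -86 - 52 = -138)
R = -33 (R = 7 - 4*(7 + 3) = 7 - 4*10 = 7 - 1*40 = 7 - 40 = -33)
X = 19 (X = -81 + 100 = 19)
h = -2622 (h = -138*19 = -2622)
√(h - 104*(83 + R)) = √(-2622 - 104*(83 - 33)) = √(-2622 - 104*50) = √(-2622 - 5200) = √(-7822) = I*√7822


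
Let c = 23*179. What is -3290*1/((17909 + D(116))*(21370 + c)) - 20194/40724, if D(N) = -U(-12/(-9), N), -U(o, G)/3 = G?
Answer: -671194892629/1353538232794 ≈ -0.49588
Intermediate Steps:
U(o, G) = -3*G
c = 4117
D(N) = 3*N (D(N) = -(-3)*N = 3*N)
-3290*1/((17909 + D(116))*(21370 + c)) - 20194/40724 = -3290*1/((17909 + 3*116)*(21370 + 4117)) - 20194/40724 = -3290*1/(25487*(17909 + 348)) - 20194*1/40724 = -3290/(18257*25487) - 10097/20362 = -3290/465316159 - 10097/20362 = -3290*1/465316159 - 10097/20362 = -470/66473737 - 10097/20362 = -671194892629/1353538232794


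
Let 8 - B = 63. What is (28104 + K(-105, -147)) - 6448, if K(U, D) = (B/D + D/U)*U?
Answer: 150288/7 ≈ 21470.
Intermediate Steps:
B = -55 (B = 8 - 1*63 = 8 - 63 = -55)
K(U, D) = U*(-55/D + D/U) (K(U, D) = (-55/D + D/U)*U = U*(-55/D + D/U))
(28104 + K(-105, -147)) - 6448 = (28104 + (-147 - 55*(-105)/(-147))) - 6448 = (28104 + (-147 - 55*(-105)*(-1/147))) - 6448 = (28104 + (-147 - 275/7)) - 6448 = (28104 - 1304/7) - 6448 = 195424/7 - 6448 = 150288/7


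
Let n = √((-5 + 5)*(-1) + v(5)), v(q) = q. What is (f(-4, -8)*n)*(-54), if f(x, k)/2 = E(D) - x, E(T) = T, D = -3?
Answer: -108*√5 ≈ -241.50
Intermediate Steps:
f(x, k) = -6 - 2*x (f(x, k) = 2*(-3 - x) = -6 - 2*x)
n = √5 (n = √((-5 + 5)*(-1) + 5) = √(0*(-1) + 5) = √(0 + 5) = √5 ≈ 2.2361)
(f(-4, -8)*n)*(-54) = ((-6 - 2*(-4))*√5)*(-54) = ((-6 + 8)*√5)*(-54) = (2*√5)*(-54) = -108*√5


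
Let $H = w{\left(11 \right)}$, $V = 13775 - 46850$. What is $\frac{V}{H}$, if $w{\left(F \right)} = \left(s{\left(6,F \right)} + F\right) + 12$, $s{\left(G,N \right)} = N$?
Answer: $- \frac{33075}{34} \approx -972.79$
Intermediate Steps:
$V = -33075$
$w{\left(F \right)} = 12 + 2 F$ ($w{\left(F \right)} = \left(F + F\right) + 12 = 2 F + 12 = 12 + 2 F$)
$H = 34$ ($H = 12 + 2 \cdot 11 = 12 + 22 = 34$)
$\frac{V}{H} = - \frac{33075}{34}$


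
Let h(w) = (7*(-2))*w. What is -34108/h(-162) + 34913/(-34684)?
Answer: -315546139/19665828 ≈ -16.045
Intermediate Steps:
h(w) = -14*w
-34108/h(-162) + 34913/(-34684) = -34108/((-14*(-162))) + 34913/(-34684) = -34108/2268 + 34913*(-1/34684) = -34108*1/2268 - 34913/34684 = -8527/567 - 34913/34684 = -315546139/19665828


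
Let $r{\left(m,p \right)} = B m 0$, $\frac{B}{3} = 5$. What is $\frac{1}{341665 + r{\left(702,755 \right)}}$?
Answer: $\frac{1}{341665} \approx 2.9268 \cdot 10^{-6}$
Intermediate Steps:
$B = 15$ ($B = 3 \cdot 5 = 15$)
$r{\left(m,p \right)} = 0$ ($r{\left(m,p \right)} = 15 m 0 = 0$)
$\frac{1}{341665 + r{\left(702,755 \right)}} = \frac{1}{341665 + 0} = \frac{1}{341665}$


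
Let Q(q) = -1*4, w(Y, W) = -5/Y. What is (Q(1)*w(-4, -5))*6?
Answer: -30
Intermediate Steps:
Q(q) = -4
(Q(1)*w(-4, -5))*6 = -(-20)/(-4)*6 = -(-20)*(-1)/4*6 = -4*5/4*6 = -5*6 = -30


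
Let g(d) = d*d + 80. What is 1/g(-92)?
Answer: 1/8544 ≈ 0.00011704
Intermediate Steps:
g(d) = 80 + d² (g(d) = d² + 80 = 80 + d²)
1/g(-92) = 1/(80 + (-92)²) = 1/(80 + 8464) = 1/8544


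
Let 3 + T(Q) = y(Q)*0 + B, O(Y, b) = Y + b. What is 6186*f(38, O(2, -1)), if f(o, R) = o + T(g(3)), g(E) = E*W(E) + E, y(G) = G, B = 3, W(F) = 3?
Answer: 235068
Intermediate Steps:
g(E) = 4*E (g(E) = E*3 + E = 3*E + E = 4*E)
T(Q) = 0 (T(Q) = -3 + (Q*0 + 3) = -3 + (0 + 3) = -3 + 3 = 0)
f(o, R) = o (f(o, R) = o + 0 = o)
6186*f(38, O(2, -1)) = 6186*38 = 235068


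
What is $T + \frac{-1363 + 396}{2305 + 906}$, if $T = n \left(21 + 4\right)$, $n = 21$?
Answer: $\frac{1684808}{3211} \approx 524.7$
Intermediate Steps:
$T = 525$ ($T = 21 \left(21 + 4\right) = 21 \cdot 25 = 525$)
$T + \frac{-1363 + 396}{2305 + 906} = 525 + \frac{-1363 + 396}{2305 + 906} = 525 - \frac{967}{3211} = \frac{1684808}{3211}$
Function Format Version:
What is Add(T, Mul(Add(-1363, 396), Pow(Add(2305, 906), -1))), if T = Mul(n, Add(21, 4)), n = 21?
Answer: Rational(1684808, 3211) ≈ 524.70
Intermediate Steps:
T = 525 (T = Mul(21, Add(21, 4)) = Mul(21, 25) = 525)
Add(T, Mul(Add(-1363, 396), Pow(Add(2305, 906), -1))) = Add(525, Mul(Add(-1363, 396), Pow(Add(2305, 906), -1))) = Add(525, Mul(-967, Pow(3211, -1))) = Add(525, Mul(-967, Rational(1, 3211))) = Add(525, Rational(-967, 3211)) = Rational(1684808, 3211)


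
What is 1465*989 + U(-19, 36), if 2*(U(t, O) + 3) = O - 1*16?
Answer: 1448892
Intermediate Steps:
U(t, O) = -11 + O/2 (U(t, O) = -3 + (O - 1*16)/2 = -3 + (O - 16)/2 = -3 + (-16 + O)/2 = -3 + (-8 + O/2) = -11 + O/2)
1465*989 + U(-19, 36) = 1465*989 + (-11 + (½)*36) = 1448885 + (-11 + 18) = 1448885 + 7 = 1448892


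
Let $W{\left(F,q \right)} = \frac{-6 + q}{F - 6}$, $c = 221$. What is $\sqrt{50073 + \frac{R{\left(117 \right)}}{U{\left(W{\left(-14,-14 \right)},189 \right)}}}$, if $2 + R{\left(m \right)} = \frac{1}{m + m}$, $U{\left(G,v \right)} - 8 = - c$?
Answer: $\frac{\sqrt{13821402210954}}{16614} \approx 223.77$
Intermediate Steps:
$W{\left(F,q \right)} = \frac{-6 + q}{-6 + F}$
$U{\left(G,v \right)} = -213$ ($U{\left(G,v \right)} = 8 - 221 = -213$)
$R{\left(m \right)} = -2 + \frac{1}{2 m}$ ($R{\left(m \right)} = -2 + \frac{1}{m + m} = -2 + \frac{1}{2 m}$)
$\sqrt{50073 + \frac{R{\left(117 \right)}}{U{\left(W{\left(-14,-14 \right)},189 \right)}}} = \sqrt{50073 + \frac{-2 + \frac{1}{2 \cdot 117}}{-213}} = \sqrt{50073 + \left(-2 + \frac{1}{2} \cdot \frac{1}{117}\right) \left(- \frac{1}{213}\right)} = \sqrt{50073 + \left(-2 + \frac{1}{234}\right) \left(- \frac{1}{213}\right)} = \sqrt{50073 - - \frac{467}{49842}} = \sqrt{50073 + \frac{467}{49842}} = \sqrt{\frac{2495738933}{49842}} = \frac{\sqrt{13821402210954}}{16614}$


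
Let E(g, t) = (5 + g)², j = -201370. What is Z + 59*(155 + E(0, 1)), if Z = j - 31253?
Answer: -222003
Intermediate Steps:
Z = -232623 (Z = -201370 - 31253 = -232623)
Z + 59*(155 + E(0, 1)) = -232623 + 59*(155 + (5 + 0)²) = -232623 + 59*(155 + 5²) = -232623 + 59*(155 + 25) = -232623 + 59*180 = -232623 + 10620 = -222003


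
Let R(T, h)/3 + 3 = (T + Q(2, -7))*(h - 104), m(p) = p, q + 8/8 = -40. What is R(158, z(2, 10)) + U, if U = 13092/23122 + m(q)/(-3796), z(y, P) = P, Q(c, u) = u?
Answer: -1869104392979/43885556 ≈ -42590.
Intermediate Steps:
q = -41 (q = -1 - 40 = -41)
R(T, h) = -9 + 3*(-104 + h)*(-7 + T) (R(T, h) = -9 + 3*((T - 7)*(h - 104)) = -9 + 3*((-7 + T)*(-104 + h)) = -9 + 3*((-104 + h)*(-7 + T)) = -9 + 3*(-104 + h)*(-7 + T))
U = 25322617/43885556 (U = 13092/23122 - 41/(-3796) = 13092*(1/23122) - 41*(-1/3796) = 6546/11561 + 41/3796 = 25322617/43885556 ≈ 0.57701)
R(158, z(2, 10)) + U = (2175 - 312*158 - 21*10 + 3*158*10) + 25322617/43885556 = (2175 - 49296 - 210 + 4740) + 25322617/43885556 = -42591 + 25322617/43885556 = -1869104392979/43885556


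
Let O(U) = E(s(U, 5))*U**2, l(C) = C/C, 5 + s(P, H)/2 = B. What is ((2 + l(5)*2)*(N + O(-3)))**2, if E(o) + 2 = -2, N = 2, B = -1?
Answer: 18496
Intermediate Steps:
s(P, H) = -12 (s(P, H) = -10 + 2*(-1) = -10 - 2 = -12)
E(o) = -4 (E(o) = -2 - 2 = -4)
l(C) = 1
O(U) = -4*U**2
((2 + l(5)*2)*(N + O(-3)))**2 = ((2 + 1*2)*(2 - 4*(-3)**2))**2 = ((2 + 2)*(2 - 4*9))**2 = (4*(2 - 36))**2 = (4*(-34))**2 = (-136)**2 = 18496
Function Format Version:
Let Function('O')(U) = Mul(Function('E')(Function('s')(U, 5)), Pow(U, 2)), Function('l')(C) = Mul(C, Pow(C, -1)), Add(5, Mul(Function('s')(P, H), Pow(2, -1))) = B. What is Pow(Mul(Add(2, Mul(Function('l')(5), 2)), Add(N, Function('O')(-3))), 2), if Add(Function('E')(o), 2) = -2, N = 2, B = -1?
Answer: 18496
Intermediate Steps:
Function('s')(P, H) = -12 (Function('s')(P, H) = Add(-10, Mul(2, -1)) = Add(-10, -2) = -12)
Function('E')(o) = -4 (Function('E')(o) = Add(-2, -2) = -4)
Function('l')(C) = 1
Function('O')(U) = Mul(-4, Pow(U, 2))
Pow(Mul(Add(2, Mul(Function('l')(5), 2)), Add(N, Function('O')(-3))), 2) = Pow(Mul(Add(2, Mul(1, 2)), Add(2, Mul(-4, Pow(-3, 2)))), 2) = Pow(Mul(Add(2, 2), Add(2, Mul(-4, 9))), 2) = Pow(Mul(4, Add(2, -36)), 2) = Pow(Mul(4, -34), 2) = Pow(-136, 2) = 18496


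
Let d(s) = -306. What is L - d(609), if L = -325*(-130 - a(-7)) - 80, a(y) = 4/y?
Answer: 296032/7 ≈ 42290.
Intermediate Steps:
L = 293890/7 (L = -325*(-130 - 4/(-7)) - 80 = -325*(-130 - 4*(-1)/7) - 80 = -325*(-130 - 1*(-4/7)) - 80 = -325*(-130 + 4/7) - 80 = -325*(-906/7) - 80 = 294450/7 - 80 = 293890/7 ≈ 41984.)
L - d(609) = 293890/7 - 1*(-306) = 293890/7 + 306 = 296032/7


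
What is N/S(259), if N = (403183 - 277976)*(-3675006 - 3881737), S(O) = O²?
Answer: -946157120801/67081 ≈ -1.4105e+7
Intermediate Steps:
N = -946157120801 (N = 125207*(-7556743) = -946157120801)
N/S(259) = -946157120801/(259²) = -946157120801/67081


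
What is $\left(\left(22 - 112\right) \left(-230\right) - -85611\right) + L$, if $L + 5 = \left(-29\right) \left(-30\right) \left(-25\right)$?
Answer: $84556$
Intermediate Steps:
$L = -21755$ ($L = -5 + \left(-29\right) \left(-30\right) \left(-25\right) = -5 + 870 \left(-25\right) = -5 - 21750 = -21755$)
$\left(\left(22 - 112\right) \left(-230\right) - -85611\right) + L = \left(\left(22 - 112\right) \left(-230\right) - -85611\right) - 21755 = \left(\left(-90\right) \left(-230\right) + 85611\right) - 21755 = \left(20700 + 85611\right) - 21755 = 106311 - 21755 = 84556$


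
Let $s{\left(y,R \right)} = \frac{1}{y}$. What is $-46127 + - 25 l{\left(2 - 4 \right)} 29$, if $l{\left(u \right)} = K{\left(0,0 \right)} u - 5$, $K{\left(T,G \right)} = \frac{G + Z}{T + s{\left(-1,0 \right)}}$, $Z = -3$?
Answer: $-38152$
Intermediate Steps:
$K{\left(T,G \right)} = \frac{-3 + G}{-1 + T}$ ($K{\left(T,G \right)} = \frac{G - 3}{T + \frac{1}{-1}} = \frac{-3 + G}{T - 1} = \frac{-3 + G}{-1 + T}$)
$l{\left(u \right)} = -5 + 3 u$ ($l{\left(u \right)} = \frac{-3 + 0}{-1 + 0} u - 5 = \frac{1}{-1} \left(-3\right) u - 5 = \left(-1\right) \left(-3\right) u - 5 = 3 u - 5 = -5 + 3 u$)
$-46127 + - 25 l{\left(2 - 4 \right)} 29 = -46127 + - 25 \left(-5 + 3 \left(2 - 4\right)\right) 29 = -46127 + - 25 \left(-5 + 3 \left(-2\right)\right) 29 = -46127 + - 25 \left(-5 - 6\right) 29 = -46127 + \left(-25\right) \left(-11\right) 29 = -46127 + 275 \cdot 29 = -46127 + 7975 = -38152$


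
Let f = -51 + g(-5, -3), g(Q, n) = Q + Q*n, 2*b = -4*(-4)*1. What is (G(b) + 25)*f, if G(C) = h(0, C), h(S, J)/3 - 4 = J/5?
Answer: -8569/5 ≈ -1713.8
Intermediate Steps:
b = 8 (b = (-4*(-4)*1)/2 = (16*1)/2 = (½)*16 = 8)
h(S, J) = 12 + 3*J/5 (h(S, J) = 12 + 3*(J/5) = 12 + 3*J/5)
G(C) = 12 + 3*C/5
f = -41 (f = -51 - 5*(1 - 3) = -51 - 5*(-2) = -51 + 10 = -41)
(G(b) + 25)*f = ((12 + (⅗)*8) + 25)*(-41) = ((12 + 24/5) + 25)*(-41) = (84/5 + 25)*(-41) = (209/5)*(-41) = -8569/5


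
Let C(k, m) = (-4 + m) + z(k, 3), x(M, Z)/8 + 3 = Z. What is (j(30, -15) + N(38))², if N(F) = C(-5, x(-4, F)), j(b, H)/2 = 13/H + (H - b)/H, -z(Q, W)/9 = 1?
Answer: 16556761/225 ≈ 73586.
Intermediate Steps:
x(M, Z) = -24 + 8*Z
z(Q, W) = -9 (z(Q, W) = -9*1 = -9)
j(b, H) = 26/H + 2*(H - b)/H (j(b, H) = 2*(13/H + (H - b)/H) = 26/H + 2*(H - b)/H)
C(k, m) = -13 + m (C(k, m) = (-4 + m) - 9 = -13 + m)
N(F) = -37 + 8*F (N(F) = -13 + (-24 + 8*F) = -37 + 8*F)
(j(30, -15) + N(38))² = (2*(13 - 15 - 1*30)/(-15) + (-37 + 8*38))² = (2*(-1/15)*(13 - 15 - 30) + (-37 + 304))² = (2*(-1/15)*(-32) + 267)² = (64/15 + 267)² = (4069/15)² = 16556761/225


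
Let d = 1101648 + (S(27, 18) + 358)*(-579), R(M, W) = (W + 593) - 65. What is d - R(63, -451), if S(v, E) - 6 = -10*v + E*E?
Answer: 859549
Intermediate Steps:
S(v, E) = 6 + E² - 10*v (S(v, E) = 6 + (-10*v + E*E) = 6 + (-10*v + E²) = 6 + (E² - 10*v) = 6 + E² - 10*v)
R(M, W) = 528 + W (R(M, W) = (593 + W) - 65 = 528 + W)
d = 859626 (d = 1101648 + ((6 + 18² - 10*27) + 358)*(-579) = 1101648 + ((6 + 324 - 270) + 358)*(-579) = 1101648 + (60 + 358)*(-579) = 1101648 + 418*(-579) = 1101648 - 242022 = 859626)
d - R(63, -451) = 859626 - (528 - 451) = 859626 - 1*77 = 859626 - 77 = 859549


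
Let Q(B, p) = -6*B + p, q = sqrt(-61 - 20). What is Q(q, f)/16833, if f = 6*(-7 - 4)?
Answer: -22/5611 - 18*I/5611 ≈ -0.0039209 - 0.003208*I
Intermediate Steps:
q = 9*I (q = sqrt(-81) = 9*I ≈ 9.0*I)
f = -66 (f = 6*(-11) = -66)
Q(B, p) = p - 6*B
Q(q, f)/16833 = (-66 - 54*I)/16833 = (-66 - 54*I)*(1/16833) = -22/5611 - 18*I/5611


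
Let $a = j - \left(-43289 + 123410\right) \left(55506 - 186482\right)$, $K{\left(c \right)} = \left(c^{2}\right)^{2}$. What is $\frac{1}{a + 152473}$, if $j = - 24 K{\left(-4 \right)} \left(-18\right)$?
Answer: $\frac{1}{10494191161} \approx 9.5291 \cdot 10^{-11}$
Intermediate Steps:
$K{\left(c \right)} = c^{4}$
$j = 110592$ ($j = - 24 \left(-4\right)^{4} \left(-18\right) = \left(-24\right) 256 \left(-18\right) = \left(-6144\right) \left(-18\right) = 110592$)
$a = 10494038688$ ($a = 110592 - \left(-43289 + 123410\right) \left(55506 - 186482\right) = 110592 - 80121 \left(-130976\right) = 110592 - -10493928096 = 110592 + 10493928096 = 10494038688$)
$\frac{1}{a + 152473} = \frac{1}{10494038688 + 152473} = \frac{1}{10494191161}$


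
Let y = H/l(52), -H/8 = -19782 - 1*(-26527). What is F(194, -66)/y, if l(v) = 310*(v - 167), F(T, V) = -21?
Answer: -74865/5396 ≈ -13.874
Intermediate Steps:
H = -53960 (H = -8*(-19782 - 1*(-26527)) = -8*(-19782 + 26527) = -8*6745 = -53960)
l(v) = -51770 + 310*v (l(v) = 310*(-167 + v) = -51770 + 310*v)
y = 5396/3565 (y = -53960/(-51770 + 310*52) = -53960/(-51770 + 16120) = -53960/(-35650) = -53960*(-1/35650) = 5396/3565 ≈ 1.5136)
F(194, -66)/y = -21/5396/3565 = -21*3565/5396 = -74865/5396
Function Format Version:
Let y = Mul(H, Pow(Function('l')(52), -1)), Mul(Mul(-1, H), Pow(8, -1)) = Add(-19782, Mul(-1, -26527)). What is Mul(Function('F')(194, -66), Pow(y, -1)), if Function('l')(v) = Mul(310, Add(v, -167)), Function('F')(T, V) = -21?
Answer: Rational(-74865, 5396) ≈ -13.874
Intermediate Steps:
H = -53960 (H = Mul(-8, Add(-19782, Mul(-1, -26527))) = Mul(-8, Add(-19782, 26527)) = Mul(-8, 6745) = -53960)
Function('l')(v) = Add(-51770, Mul(310, v)) (Function('l')(v) = Mul(310, Add(-167, v)) = Add(-51770, Mul(310, v)))
y = Rational(5396, 3565) (y = Mul(-53960, Pow(Add(-51770, Mul(310, 52)), -1)) = Mul(-53960, Pow(Add(-51770, 16120), -1)) = Mul(-53960, Pow(-35650, -1)) = Mul(-53960, Rational(-1, 35650)) = Rational(5396, 3565) ≈ 1.5136)
Mul(Function('F')(194, -66), Pow(y, -1)) = Mul(-21, Pow(Rational(5396, 3565), -1)) = Mul(-21, Rational(3565, 5396)) = Rational(-74865, 5396)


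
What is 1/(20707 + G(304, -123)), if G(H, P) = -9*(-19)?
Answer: 1/20878 ≈ 4.7897e-5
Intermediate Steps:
G(H, P) = 171
1/(20707 + G(304, -123)) = 1/(20707 + 171) = 1/20878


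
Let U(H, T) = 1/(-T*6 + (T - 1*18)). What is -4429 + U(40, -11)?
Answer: -163872/37 ≈ -4429.0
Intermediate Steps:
U(H, T) = 1/(-18 - 5*T) (U(H, T) = 1/(-6*T + (T - 18)) = 1/(-6*T + (-18 + T)) = 1/(-18 - 5*T))
-4429 + U(40, -11) = -4429 - 1/(18 + 5*(-11)) = -4429 - 1/(18 - 55) = -4429 - 1/(-37) = -4429 - 1*(-1/37) = -4429 + 1/37 = -163872/37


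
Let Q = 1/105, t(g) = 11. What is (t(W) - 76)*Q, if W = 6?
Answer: -13/21 ≈ -0.61905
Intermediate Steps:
Q = 1/105 ≈ 0.0095238
(t(W) - 76)*Q = (11 - 76)*(1/105) = -65*1/105 = -13/21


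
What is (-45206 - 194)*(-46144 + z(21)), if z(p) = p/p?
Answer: 2094892200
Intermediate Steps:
z(p) = 1
(-45206 - 194)*(-46144 + z(21)) = (-45206 - 194)*(-46144 + 1) = -45400*(-46143) = 2094892200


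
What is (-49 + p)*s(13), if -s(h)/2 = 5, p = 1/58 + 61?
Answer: -3485/29 ≈ -120.17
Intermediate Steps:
p = 3539/58 (p = 1/58 + 61 = 3539/58 ≈ 61.017)
s(h) = -10 (s(h) = -2*5 = -10)
(-49 + p)*s(13) = (-49 + 3539/58)*(-10) = (697/58)*(-10) = -3485/29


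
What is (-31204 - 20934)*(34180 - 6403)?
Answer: -1448237226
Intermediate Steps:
(-31204 - 20934)*(34180 - 6403) = -52138*27777 = -1448237226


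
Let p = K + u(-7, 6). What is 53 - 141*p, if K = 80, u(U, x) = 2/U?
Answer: -78307/7 ≈ -11187.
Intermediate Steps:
p = 558/7 (p = 80 + 2/(-7) = 80 + 2*(-1/7) = 80 - 2/7 = 558/7 ≈ 79.714)
53 - 141*p = 53 - 141*558/7 = 53 - 78678/7 = -78307/7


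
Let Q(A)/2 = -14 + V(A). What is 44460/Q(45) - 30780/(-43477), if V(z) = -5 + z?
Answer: 37203615/43477 ≈ 855.71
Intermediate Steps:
Q(A) = -38 + 2*A (Q(A) = 2*(-14 + (-5 + A)) = 2*(-19 + A) = -38 + 2*A)
44460/Q(45) - 30780/(-43477) = 44460/(-38 + 2*45) - 30780/(-43477) = 44460/(-38 + 90) - 30780*(-1/43477) = 44460/52 + 30780/43477 = 44460*(1/52) + 30780/43477 = 855 + 30780/43477 = 37203615/43477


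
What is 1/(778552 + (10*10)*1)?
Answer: 1/778652 ≈ 1.2843e-6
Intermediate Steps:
1/(778552 + (10*10)*1) = 1/(778552 + 100*1) = 1/(778552 + 100) = 1/778652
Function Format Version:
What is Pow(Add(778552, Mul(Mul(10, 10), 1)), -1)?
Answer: Rational(1, 778652) ≈ 1.2843e-6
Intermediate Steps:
Pow(Add(778552, Mul(Mul(10, 10), 1)), -1) = Pow(Add(778552, Mul(100, 1)), -1) = Pow(Add(778552, 100), -1) = Pow(778652, -1) = Rational(1, 778652)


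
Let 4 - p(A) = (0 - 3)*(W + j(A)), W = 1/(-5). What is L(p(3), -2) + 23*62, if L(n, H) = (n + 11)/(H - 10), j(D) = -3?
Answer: 28511/20 ≈ 1425.6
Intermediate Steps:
W = -1/5 (W = 1*(-1/5) = -1/5 ≈ -0.20000)
p(A) = -28/5 (p(A) = 4 - (0 - 3)*(-1/5 - 3) = 4 - (-3)*(-16)/5 = 4 - 1*48/5 = 4 - 48/5 = -28/5)
L(n, H) = (11 + n)/(-10 + H)
L(p(3), -2) + 23*62 = (11 - 28/5)/(-10 - 2) + 23*62 = (27/5)/(-12) + 1426 = -1/12*27/5 + 1426 = -9/20 + 1426 = 28511/20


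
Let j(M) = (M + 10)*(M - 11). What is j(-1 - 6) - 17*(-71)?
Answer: 1153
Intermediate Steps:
j(M) = (-11 + M)*(10 + M) (j(M) = (10 + M)*(-11 + M) = (-11 + M)*(10 + M))
j(-1 - 6) - 17*(-71) = (-110 + (-1 - 6)² - (-1 - 6)) - 17*(-71) = (-110 + (-7)² - 1*(-7)) + 1207 = (-110 + 49 + 7) + 1207 = -54 + 1207 = 1153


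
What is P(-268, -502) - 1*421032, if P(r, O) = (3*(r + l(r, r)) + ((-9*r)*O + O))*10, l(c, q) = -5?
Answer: -12542482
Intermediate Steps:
P(r, O) = -150 + 10*O + 30*r - 90*O*r (P(r, O) = (3*(r - 5) + ((-9*r)*O + O))*10 = (3*(-5 + r) + (-9*O*r + O))*10 = ((-15 + 3*r) + (O - 9*O*r))*10 = (-15 + O + 3*r - 9*O*r)*10 = -150 + 10*O + 30*r - 90*O*r)
P(-268, -502) - 1*421032 = (-150 + 10*(-502) + 30*(-268) - 90*(-502)*(-268)) - 1*421032 = (-150 - 5020 - 8040 - 12108240) - 421032 = -12121450 - 421032 = -12542482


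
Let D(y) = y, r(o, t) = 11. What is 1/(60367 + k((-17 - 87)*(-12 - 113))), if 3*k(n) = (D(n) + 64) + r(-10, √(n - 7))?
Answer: 3/194176 ≈ 1.5450e-5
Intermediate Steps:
k(n) = 25 + n/3 (k(n) = ((n + 64) + 11)/3 = ((64 + n) + 11)/3 = (75 + n)/3 = 25 + n/3)
1/(60367 + k((-17 - 87)*(-12 - 113))) = 1/(60367 + (25 + ((-17 - 87)*(-12 - 113))/3)) = 1/(60367 + (25 + (-104*(-125))/3)) = 1/(60367 + (25 + (⅓)*13000)) = 1/(60367 + (25 + 13000/3)) = 1/(60367 + 13075/3) = 1/(194176/3) = 3/194176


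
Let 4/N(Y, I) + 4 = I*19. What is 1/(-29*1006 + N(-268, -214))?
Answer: -2035/59369092 ≈ -3.4277e-5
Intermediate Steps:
N(Y, I) = 4/(-4 + 19*I) (N(Y, I) = 4/(-4 + I*19) = 4/(-4 + 19*I))
1/(-29*1006 + N(-268, -214)) = 1/(-29*1006 + 4/(-4 + 19*(-214))) = 1/(-29174 + 4/(-4 - 4066)) = 1/(-29174 + 4/(-4070)) = 1/(-29174 + 4*(-1/4070)) = 1/(-29174 - 2/2035) = 1/(-59369092/2035) = -2035/59369092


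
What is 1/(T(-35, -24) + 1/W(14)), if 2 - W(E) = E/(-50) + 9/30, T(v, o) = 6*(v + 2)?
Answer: -99/19552 ≈ -0.0050634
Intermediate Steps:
T(v, o) = 12 + 6*v (T(v, o) = 6*(2 + v) = 12 + 6*v)
W(E) = 17/10 + E/50 (W(E) = 2 - (E/(-50) + 9/30) = 2 - (E*(-1/50) + 9*(1/30)) = 2 - (-E/50 + 3/10) = 2 - (3/10 - E/50) = 2 + (-3/10 + E/50) = 17/10 + E/50)
1/(T(-35, -24) + 1/W(14)) = 1/((12 + 6*(-35)) + 1/(17/10 + (1/50)*14)) = 1/((12 - 210) + 1/(17/10 + 7/25)) = 1/(-198 + 1/(99/50)) = 1/(-198 + 50/99) = 1/(-19552/99) = -99/19552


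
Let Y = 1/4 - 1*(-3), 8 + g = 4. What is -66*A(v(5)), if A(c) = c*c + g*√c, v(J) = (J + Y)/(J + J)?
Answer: -35937/800 + 66*√330/5 ≈ 194.87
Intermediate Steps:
g = -4 (g = -8 + 4 = -4)
Y = 13/4 (Y = ¼ + 3 = 13/4 ≈ 3.2500)
v(J) = (13/4 + J)/(2*J) (v(J) = (J + 13/4)/(J + J) = (13/4 + J)/((2*J)) = (13/4 + J)*(1/(2*J)) = (13/4 + J)/(2*J))
A(c) = c² - 4*√c (A(c) = c*c - 4*√c = c² - 4*√c)
-66*A(v(5)) = -66*(((⅛)*(13 + 4*5)/5)² - 4*√10*√(13 + 4*5)/20) = -66*(((⅛)*(⅕)*(13 + 20))² - 4*√10*√(13 + 20)/20) = -66*(((⅛)*(⅕)*33)² - 4*√330/20) = -66*((33/40)² - √330/5) = -66*(1089/1600 - √330/5) = -35937/800 + 66*√330/5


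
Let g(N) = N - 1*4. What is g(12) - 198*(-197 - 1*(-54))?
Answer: 28322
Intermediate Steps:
g(N) = -4 + N (g(N) = N - 4 = -4 + N)
g(12) - 198*(-197 - 1*(-54)) = (-4 + 12) - 198*(-197 - 1*(-54)) = 8 - 198*(-197 + 54) = 8 - 198*(-143) = 8 + 28314 = 28322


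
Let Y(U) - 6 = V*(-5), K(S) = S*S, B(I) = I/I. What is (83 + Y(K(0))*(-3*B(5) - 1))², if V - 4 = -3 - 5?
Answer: 441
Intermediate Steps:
B(I) = 1
V = -4 (V = 4 + (-3 - 5) = 4 - 8 = -4)
K(S) = S²
Y(U) = 26 (Y(U) = 6 - 4*(-5) = 6 + 20 = 26)
(83 + Y(K(0))*(-3*B(5) - 1))² = (83 + 26*(-3*1 - 1))² = (83 + 26*(-3 - 1))² = (83 + 26*(-4))² = (83 - 104)² = (-21)² = 441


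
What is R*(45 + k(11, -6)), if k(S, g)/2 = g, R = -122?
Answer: -4026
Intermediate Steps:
k(S, g) = 2*g
R*(45 + k(11, -6)) = -122*(45 + 2*(-6)) = -122*(45 - 12) = -122*33 = -4026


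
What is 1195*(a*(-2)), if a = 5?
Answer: -11950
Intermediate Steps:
1195*(a*(-2)) = 1195*(5*(-2)) = 1195*(-10) = -11950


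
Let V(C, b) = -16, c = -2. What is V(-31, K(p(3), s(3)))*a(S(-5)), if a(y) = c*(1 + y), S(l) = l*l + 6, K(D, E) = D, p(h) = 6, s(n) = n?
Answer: 1024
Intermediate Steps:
S(l) = 6 + l² (S(l) = l² + 6 = 6 + l²)
a(y) = -2 - 2*y (a(y) = -2*(1 + y) = -2 - 2*y)
V(-31, K(p(3), s(3)))*a(S(-5)) = -16*(-2 - 2*(6 + (-5)²)) = -16*(-2 - 2*(6 + 25)) = -16*(-2 - 2*31) = -16*(-2 - 62) = -16*(-64) = 1024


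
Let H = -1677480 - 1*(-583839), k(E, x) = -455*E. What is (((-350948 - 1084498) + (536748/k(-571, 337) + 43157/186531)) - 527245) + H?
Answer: -148114891753837487/48461686455 ≈ -3.0563e+6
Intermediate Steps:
H = -1093641 (H = -1677480 + 583839 = -1093641)
(((-350948 - 1084498) + (536748/k(-571, 337) + 43157/186531)) - 527245) + H = (((-350948 - 1084498) + (536748/((-455*(-571))) + 43157/186531)) - 527245) - 1093641 = ((-1435446 + (536748/259805 + 43157*(1/186531))) - 527245) - 1093641 = ((-1435446 + (536748*(1/259805) + 43157/186531)) - 527245) - 1093641 = ((-1435446 + (536748/259805 + 43157/186531)) - 527245) - 1093641 = ((-1435446 + 111332545573/48461686455) - 527245) - 1093641 = (-69564022642538357/48461686455 - 527245) - 1093641 = -95115204517504832/48461686455 - 1093641 = -148114891753837487/48461686455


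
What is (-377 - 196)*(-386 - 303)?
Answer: 394797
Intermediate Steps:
(-377 - 196)*(-386 - 303) = -573*(-689) = 394797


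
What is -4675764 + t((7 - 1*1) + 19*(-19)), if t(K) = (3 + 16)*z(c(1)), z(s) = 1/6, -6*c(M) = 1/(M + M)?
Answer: -28054565/6 ≈ -4.6758e+6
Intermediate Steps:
c(M) = -1/(12*M) (c(M) = -1/(6*(M + M)) = -1/(2*M)/6 = -1/(12*M))
z(s) = 1/6
t(K) = 19/6 (t(K) = (3 + 16)*(1/6) = 19*(1/6) = 19/6)
-4675764 + t((7 - 1*1) + 19*(-19)) = -4675764 + 19/6 = -28054565/6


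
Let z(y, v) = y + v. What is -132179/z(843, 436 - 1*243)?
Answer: -132179/1036 ≈ -127.59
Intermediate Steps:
z(y, v) = v + y
-132179/z(843, 436 - 1*243) = -132179/((436 - 1*243) + 843) = -132179/((436 - 243) + 843) = -132179/(193 + 843) = -132179/1036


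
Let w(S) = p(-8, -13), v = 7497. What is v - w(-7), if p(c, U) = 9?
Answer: 7488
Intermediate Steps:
w(S) = 9
v - w(-7) = 7497 - 1*9 = 7497 - 9 = 7488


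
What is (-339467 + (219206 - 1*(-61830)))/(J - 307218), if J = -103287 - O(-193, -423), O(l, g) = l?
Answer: 58431/410312 ≈ 0.14241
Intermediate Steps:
J = -103094 (J = -103287 - 1*(-193) = -103287 + 193 = -103094)
(-339467 + (219206 - 1*(-61830)))/(J - 307218) = (-339467 + (219206 - 1*(-61830)))/(-103094 - 307218) = (-339467 + (219206 + 61830))/(-410312) = (-339467 + 281036)*(-1/410312) = -58431*(-1/410312) = 58431/410312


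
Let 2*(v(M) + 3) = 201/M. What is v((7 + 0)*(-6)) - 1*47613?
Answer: -1333315/28 ≈ -47618.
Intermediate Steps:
v(M) = -3 + 201/(2*M) (v(M) = -3 + (201/M)/2 = -3 + 201/(2*M))
v((7 + 0)*(-6)) - 1*47613 = (-3 + 201/(2*(((7 + 0)*(-6))))) - 1*47613 = (-3 + 201/(2*((7*(-6))))) - 47613 = (-3 + (201/2)/(-42)) - 47613 = (-3 + (201/2)*(-1/42)) - 47613 = (-3 - 67/28) - 47613 = -151/28 - 47613 = -1333315/28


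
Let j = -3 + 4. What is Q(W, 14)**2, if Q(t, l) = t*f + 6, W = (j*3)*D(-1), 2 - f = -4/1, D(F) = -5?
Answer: 7056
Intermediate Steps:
j = 1
f = 6 (f = 2 - (-4)/1 = 2 - (-4) = 2 - 1*(-4) = 2 + 4 = 6)
W = -15 (W = (1*3)*(-5) = 3*(-5) = -15)
Q(t, l) = 6 + 6*t (Q(t, l) = t*6 + 6 = 6*t + 6 = 6 + 6*t)
Q(W, 14)**2 = (6 + 6*(-15))**2 = (6 - 90)**2 = (-84)**2 = 7056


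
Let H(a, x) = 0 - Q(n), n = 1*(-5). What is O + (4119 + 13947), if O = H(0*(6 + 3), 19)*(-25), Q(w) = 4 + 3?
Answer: 18241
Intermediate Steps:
n = -5
Q(w) = 7
H(a, x) = -7 (H(a, x) = 0 - 1*7 = 0 - 7 = -7)
O = 175 (O = -7*(-25) = 175)
O + (4119 + 13947) = 175 + (4119 + 13947) = 175 + 18066 = 18241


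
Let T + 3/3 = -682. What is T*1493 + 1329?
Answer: -1018390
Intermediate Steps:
T = -683 (T = -1 - 682 = -683)
T*1493 + 1329 = -683*1493 + 1329 = -1019719 + 1329 = -1018390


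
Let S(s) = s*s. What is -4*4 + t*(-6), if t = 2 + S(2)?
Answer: -52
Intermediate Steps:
S(s) = s²
t = 6 (t = 2 + 2² = 2 + 4 = 6)
-4*4 + t*(-6) = -4*4 + 6*(-6) = -16 - 36 = -52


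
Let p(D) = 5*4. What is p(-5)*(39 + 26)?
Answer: 1300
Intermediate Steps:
p(D) = 20
p(-5)*(39 + 26) = 20*(39 + 26) = 20*65 = 1300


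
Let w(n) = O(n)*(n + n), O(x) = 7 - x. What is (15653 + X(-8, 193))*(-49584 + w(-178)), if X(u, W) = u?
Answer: -1806121380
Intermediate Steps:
w(n) = 2*n*(7 - n) (w(n) = (7 - n)*(n + n) = (7 - n)*(2*n) = 2*n*(7 - n))
(15653 + X(-8, 193))*(-49584 + w(-178)) = (15653 - 8)*(-49584 + 2*(-178)*(7 - 1*(-178))) = 15645*(-49584 + 2*(-178)*(7 + 178)) = 15645*(-49584 + 2*(-178)*185) = 15645*(-49584 - 65860) = 15645*(-115444) = -1806121380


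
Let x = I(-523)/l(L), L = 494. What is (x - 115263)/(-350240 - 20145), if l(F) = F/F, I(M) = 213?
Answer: 23010/74077 ≈ 0.31062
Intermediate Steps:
l(F) = 1
x = 213 (x = 213/1 = 213*1 = 213)
(x - 115263)/(-350240 - 20145) = (213 - 115263)/(-350240 - 20145) = -115050/(-370385) = -115050*(-1/370385) = 23010/74077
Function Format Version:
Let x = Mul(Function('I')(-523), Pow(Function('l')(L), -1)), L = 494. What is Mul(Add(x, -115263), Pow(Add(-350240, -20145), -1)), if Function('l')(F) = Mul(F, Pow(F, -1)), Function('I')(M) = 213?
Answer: Rational(23010, 74077) ≈ 0.31062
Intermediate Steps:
Function('l')(F) = 1
x = 213 (x = Mul(213, Pow(1, -1)) = Mul(213, 1) = 213)
Mul(Add(x, -115263), Pow(Add(-350240, -20145), -1)) = Mul(Add(213, -115263), Pow(Add(-350240, -20145), -1)) = Mul(-115050, Pow(-370385, -1)) = Mul(-115050, Rational(-1, 370385)) = Rational(23010, 74077)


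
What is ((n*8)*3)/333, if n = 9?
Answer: 24/37 ≈ 0.64865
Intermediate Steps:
((n*8)*3)/333 = ((9*8)*3)/333 = (72*3)*(1/333) = 216*(1/333) = 24/37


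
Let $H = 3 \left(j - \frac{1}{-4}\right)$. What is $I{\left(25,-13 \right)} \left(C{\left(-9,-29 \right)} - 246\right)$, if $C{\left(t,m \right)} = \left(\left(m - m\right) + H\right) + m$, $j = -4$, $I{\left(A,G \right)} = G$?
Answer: $\frac{14885}{4} \approx 3721.3$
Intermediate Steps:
$H = - \frac{45}{4}$ ($H = 3 \left(-4 - \frac{1}{-4}\right) = 3 \left(-4 - - \frac{1}{4}\right) = 3 \left(-4 + \frac{1}{4}\right) = 3 \left(- \frac{15}{4}\right) = - \frac{45}{4} \approx -11.25$)
$C{\left(t,m \right)} = - \frac{45}{4} + m$ ($C{\left(t,m \right)} = \left(\left(m - m\right) - \frac{45}{4}\right) + m = \left(0 - \frac{45}{4}\right) + m = - \frac{45}{4} + m$)
$I{\left(25,-13 \right)} \left(C{\left(-9,-29 \right)} - 246\right) = - 13 \left(\left(- \frac{45}{4} - 29\right) - 246\right) = - 13 \left(- \frac{161}{4} - 246\right) = \left(-13\right) \left(- \frac{1145}{4}\right) = \frac{14885}{4}$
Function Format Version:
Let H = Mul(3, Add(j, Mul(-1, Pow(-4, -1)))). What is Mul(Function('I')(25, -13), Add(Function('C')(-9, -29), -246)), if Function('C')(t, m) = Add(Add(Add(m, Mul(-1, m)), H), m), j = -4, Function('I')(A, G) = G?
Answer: Rational(14885, 4) ≈ 3721.3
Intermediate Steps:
H = Rational(-45, 4) (H = Mul(3, Add(-4, Mul(-1, Pow(-4, -1)))) = Mul(3, Add(-4, Mul(-1, Rational(-1, 4)))) = Mul(3, Add(-4, Rational(1, 4))) = Mul(3, Rational(-15, 4)) = Rational(-45, 4) ≈ -11.250)
Function('C')(t, m) = Add(Rational(-45, 4), m) (Function('C')(t, m) = Add(Add(Add(m, Mul(-1, m)), Rational(-45, 4)), m) = Add(Add(0, Rational(-45, 4)), m) = Add(Rational(-45, 4), m))
Mul(Function('I')(25, -13), Add(Function('C')(-9, -29), -246)) = Mul(-13, Add(Add(Rational(-45, 4), -29), -246)) = Mul(-13, Add(Rational(-161, 4), -246)) = Mul(-13, Rational(-1145, 4)) = Rational(14885, 4)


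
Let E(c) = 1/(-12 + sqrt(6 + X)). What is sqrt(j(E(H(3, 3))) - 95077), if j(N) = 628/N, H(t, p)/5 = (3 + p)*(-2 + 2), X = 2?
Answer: sqrt(-102613 + 1256*sqrt(2)) ≈ 317.55*I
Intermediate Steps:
H(t, p) = 0 (H(t, p) = 5*((3 + p)*(-2 + 2)) = 5*((3 + p)*0) = 5*0 = 0)
E(c) = 1/(-12 + 2*sqrt(2)) (E(c) = 1/(-12 + sqrt(6 + 2)) = 1/(-12 + sqrt(8)) = 1/(-12 + 2*sqrt(2)))
sqrt(j(E(H(3, 3))) - 95077) = sqrt(628/(-3/34 - sqrt(2)/68) - 95077) = sqrt(-95077 + 628/(-3/34 - sqrt(2)/68))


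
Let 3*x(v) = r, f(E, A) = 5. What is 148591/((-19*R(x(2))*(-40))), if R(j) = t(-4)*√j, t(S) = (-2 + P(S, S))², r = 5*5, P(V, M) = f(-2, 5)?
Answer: 148591*√3/34200 ≈ 7.5254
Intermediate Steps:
P(V, M) = 5
r = 25
t(S) = 9 (t(S) = (-2 + 5)² = 3² = 9)
x(v) = 25/3 (x(v) = (⅓)*25 = 25/3)
R(j) = 9*√j
148591/((-19*R(x(2))*(-40))) = 148591/((-171*√(25/3)*(-40))) = 148591/((-171*5*√3/3*(-40))) = 148591/((-285*√3*(-40))) = 148591/((11400*√3)) = 148591*(√3/34200) = 148591*√3/34200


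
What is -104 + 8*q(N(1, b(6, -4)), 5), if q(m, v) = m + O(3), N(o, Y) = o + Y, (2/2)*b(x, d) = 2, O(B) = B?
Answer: -56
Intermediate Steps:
b(x, d) = 2
N(o, Y) = Y + o
q(m, v) = 3 + m (q(m, v) = m + 3 = 3 + m)
-104 + 8*q(N(1, b(6, -4)), 5) = -104 + 8*(3 + (2 + 1)) = -104 + 8*(3 + 3) = -104 + 8*6 = -104 + 48 = -56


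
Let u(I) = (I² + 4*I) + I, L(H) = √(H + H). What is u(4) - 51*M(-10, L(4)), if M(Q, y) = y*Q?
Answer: 36 + 1020*√2 ≈ 1478.5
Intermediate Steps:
L(H) = √2*√H (L(H) = √(2*H) = √2*√H)
u(I) = I² + 5*I
M(Q, y) = Q*y
u(4) - 51*M(-10, L(4)) = 4*(5 + 4) - (-510)*√2*√4 = 4*9 - (-510)*√2*2 = 36 - (-510)*2*√2 = 36 - (-1020)*√2 = 36 + 1020*√2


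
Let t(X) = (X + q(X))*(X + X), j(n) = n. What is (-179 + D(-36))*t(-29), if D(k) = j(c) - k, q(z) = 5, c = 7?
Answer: -189312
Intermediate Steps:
D(k) = 7 - k
t(X) = 2*X*(5 + X) (t(X) = (X + 5)*(X + X) = (5 + X)*(2*X) = 2*X*(5 + X))
(-179 + D(-36))*t(-29) = (-179 + (7 - 1*(-36)))*(2*(-29)*(5 - 29)) = (-179 + (7 + 36))*(2*(-29)*(-24)) = (-179 + 43)*1392 = -136*1392 = -189312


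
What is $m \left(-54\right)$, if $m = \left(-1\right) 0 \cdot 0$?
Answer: $0$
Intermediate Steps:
$m = 0$ ($m = 0 \cdot 0 = 0$)
$m \left(-54\right) = 0 \left(-54\right) = 0$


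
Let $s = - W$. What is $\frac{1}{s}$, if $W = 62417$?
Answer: $- \frac{1}{62417} \approx -1.6021 \cdot 10^{-5}$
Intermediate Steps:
$s = -62417$ ($s = \left(-1\right) 62417 = -62417$)
$\frac{1}{s} = \frac{1}{-62417} = - \frac{1}{62417}$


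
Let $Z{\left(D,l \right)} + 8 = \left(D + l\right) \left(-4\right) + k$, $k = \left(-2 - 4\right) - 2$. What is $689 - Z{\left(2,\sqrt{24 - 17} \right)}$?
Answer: $713 + 4 \sqrt{7} \approx 723.58$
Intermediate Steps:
$k = -8$ ($k = -6 - 2 = -8$)
$Z{\left(D,l \right)} = -16 - 4 D - 4 l$ ($Z{\left(D,l \right)} = -8 + \left(\left(D + l\right) \left(-4\right) - 8\right) = -8 - \left(8 + 4 D + 4 l\right) = -16 - 4 D - 4 l$)
$689 - Z{\left(2,\sqrt{24 - 17} \right)} = 689 - \left(-16 - 8 - 4 \sqrt{24 - 17}\right) = 689 - \left(-16 - 8 - 4 \sqrt{7}\right) = 689 - \left(-24 - 4 \sqrt{7}\right) = 689 + \left(24 + 4 \sqrt{7}\right) = 713 + 4 \sqrt{7}$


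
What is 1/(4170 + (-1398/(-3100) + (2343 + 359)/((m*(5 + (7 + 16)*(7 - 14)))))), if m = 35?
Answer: 30225/126036923 ≈ 0.00023981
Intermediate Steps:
1/(4170 + (-1398/(-3100) + (2343 + 359)/((m*(5 + (7 + 16)*(7 - 14)))))) = 1/(4170 + (-1398/(-3100) + (2343 + 359)/((35*(5 + (7 + 16)*(7 - 14)))))) = 1/(4170 + (-1398*(-1/3100) + 2702/((35*(5 + 23*(-7)))))) = 1/(4170 + (699/1550 + 2702/((35*(5 - 161))))) = 1/(4170 + (699/1550 + 2702/((35*(-156))))) = 1/(4170 + (699/1550 + 2702/(-5460))) = 1/(4170 + (699/1550 + 2702*(-1/5460))) = 1/(4170 + (699/1550 - 193/390)) = 1/(4170 - 1327/30225) = 1/(126036923/30225) = 30225/126036923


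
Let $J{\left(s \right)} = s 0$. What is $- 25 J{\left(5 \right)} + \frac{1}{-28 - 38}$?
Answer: $- \frac{1}{66} \approx -0.015152$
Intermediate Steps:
$J{\left(s \right)} = 0$
$- 25 J{\left(5 \right)} + \frac{1}{-28 - 38} = \left(-25\right) 0 + \frac{1}{-28 - 38} = 0 + \frac{1}{-66} = 0 - \frac{1}{66} = - \frac{1}{66}$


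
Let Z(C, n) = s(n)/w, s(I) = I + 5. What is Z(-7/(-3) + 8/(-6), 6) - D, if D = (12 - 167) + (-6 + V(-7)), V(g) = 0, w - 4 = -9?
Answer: 794/5 ≈ 158.80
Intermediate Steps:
w = -5 (w = 4 - 9 = -5)
s(I) = 5 + I
Z(C, n) = -1 - n/5 (Z(C, n) = (5 + n)/(-5) = (5 + n)*(-⅕) = -1 - n/5)
D = -161 (D = (12 - 167) + (-6 + 0) = -155 - 6 = -161)
Z(-7/(-3) + 8/(-6), 6) - D = (-1 - ⅕*6) - 1*(-161) = (-1 - 6/5) + 161 = -11/5 + 161 = 794/5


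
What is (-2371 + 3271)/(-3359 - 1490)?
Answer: -900/4849 ≈ -0.18561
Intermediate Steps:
(-2371 + 3271)/(-3359 - 1490) = 900/(-4849) = 900*(-1/4849) = -900/4849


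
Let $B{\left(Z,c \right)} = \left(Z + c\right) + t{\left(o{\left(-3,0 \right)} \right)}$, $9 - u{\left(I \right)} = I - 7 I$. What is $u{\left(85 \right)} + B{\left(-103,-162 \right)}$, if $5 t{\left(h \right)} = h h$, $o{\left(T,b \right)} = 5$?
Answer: $259$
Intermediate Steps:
$t{\left(h \right)} = \frac{h^{2}}{5}$ ($t{\left(h \right)} = \frac{h h}{5} = \frac{h^{2}}{5}$)
$u{\left(I \right)} = 9 + 6 I$ ($u{\left(I \right)} = 9 - \left(I - 7 I\right) = 9 - - 6 I = 9 + 6 I$)
$B{\left(Z,c \right)} = 5 + Z + c$ ($B{\left(Z,c \right)} = \left(Z + c\right) + \frac{5^{2}}{5} = \left(Z + c\right) + \frac{1}{5} \cdot 25 = \left(Z + c\right) + 5 = 5 + Z + c$)
$u{\left(85 \right)} + B{\left(-103,-162 \right)} = \left(9 + 6 \cdot 85\right) - 260 = \left(9 + 510\right) - 260 = 519 - 260 = 259$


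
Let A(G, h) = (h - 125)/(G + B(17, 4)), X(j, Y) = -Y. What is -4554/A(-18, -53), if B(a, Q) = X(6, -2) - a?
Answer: -75141/89 ≈ -844.28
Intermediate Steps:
B(a, Q) = 2 - a (B(a, Q) = -1*(-2) - a = 2 - a)
A(G, h) = (-125 + h)/(-15 + G) (A(G, h) = (h - 125)/(G + (2 - 1*17)) = (-125 + h)/(G + (2 - 17)) = (-125 + h)/(G - 15) = (-125 + h)/(-15 + G))
-4554/A(-18, -53) = -4554*(-15 - 18)/(-125 - 53) = -4554/(-178/(-33)) = -4554/((-1/33*(-178))) = -4554/178/33 = -4554*33/178 = -75141/89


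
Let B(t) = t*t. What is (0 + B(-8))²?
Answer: 4096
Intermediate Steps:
B(t) = t²
(0 + B(-8))² = (0 + (-8)²)² = (0 + 64)² = 64² = 4096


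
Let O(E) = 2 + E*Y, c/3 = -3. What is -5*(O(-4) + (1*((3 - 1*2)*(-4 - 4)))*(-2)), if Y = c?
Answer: -270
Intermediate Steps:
c = -9 (c = 3*(-3) = -9)
Y = -9
O(E) = 2 - 9*E (O(E) = 2 + E*(-9) = 2 - 9*E)
-5*(O(-4) + (1*((3 - 1*2)*(-4 - 4)))*(-2)) = -5*((2 - 9*(-4)) + (1*((3 - 1*2)*(-4 - 4)))*(-2)) = -5*((2 + 36) + (1*((3 - 2)*(-8)))*(-2)) = -5*(38 + (1*(1*(-8)))*(-2)) = -5*(38 + (1*(-8))*(-2)) = -5*(38 - 8*(-2)) = -5*(38 + 16) = -5*54 = -270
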